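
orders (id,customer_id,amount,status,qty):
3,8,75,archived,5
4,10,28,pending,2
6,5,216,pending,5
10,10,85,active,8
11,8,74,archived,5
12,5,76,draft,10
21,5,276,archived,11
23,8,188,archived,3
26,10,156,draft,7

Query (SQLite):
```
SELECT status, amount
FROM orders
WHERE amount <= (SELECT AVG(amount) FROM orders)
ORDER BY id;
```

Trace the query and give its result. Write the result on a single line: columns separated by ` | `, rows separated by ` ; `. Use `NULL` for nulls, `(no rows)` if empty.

archived | 75 ; pending | 28 ; active | 85 ; archived | 74 ; draft | 76

Scalar subquery: AVG(amount) over all orders rows = 130.444444 (≈; comparison uses full precision).
Keep rows where amount <= that value.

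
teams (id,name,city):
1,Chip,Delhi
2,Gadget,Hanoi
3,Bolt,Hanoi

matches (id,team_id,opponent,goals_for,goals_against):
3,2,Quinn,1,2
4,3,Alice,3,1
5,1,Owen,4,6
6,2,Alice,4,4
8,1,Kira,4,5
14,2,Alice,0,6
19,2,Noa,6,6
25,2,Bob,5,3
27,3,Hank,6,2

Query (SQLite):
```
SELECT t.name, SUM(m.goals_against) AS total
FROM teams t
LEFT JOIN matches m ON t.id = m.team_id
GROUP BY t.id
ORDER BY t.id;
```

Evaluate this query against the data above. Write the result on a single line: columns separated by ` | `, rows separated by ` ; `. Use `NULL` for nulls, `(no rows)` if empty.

LEFT JOIN keeps every teams row; unmatched ones get NULL for matches columns.
Group by teams.id and compute SUM(m.goals_against). SUM over an all-NULL group is NULL.
  1: ids {5, 8} → SUM(m.goals_against)=11
  2: ids {3, 6, 14, 19, 25} → SUM(m.goals_against)=21
  3: ids {4, 27} → SUM(m.goals_against)=3

Chip | 11 ; Gadget | 21 ; Bolt | 3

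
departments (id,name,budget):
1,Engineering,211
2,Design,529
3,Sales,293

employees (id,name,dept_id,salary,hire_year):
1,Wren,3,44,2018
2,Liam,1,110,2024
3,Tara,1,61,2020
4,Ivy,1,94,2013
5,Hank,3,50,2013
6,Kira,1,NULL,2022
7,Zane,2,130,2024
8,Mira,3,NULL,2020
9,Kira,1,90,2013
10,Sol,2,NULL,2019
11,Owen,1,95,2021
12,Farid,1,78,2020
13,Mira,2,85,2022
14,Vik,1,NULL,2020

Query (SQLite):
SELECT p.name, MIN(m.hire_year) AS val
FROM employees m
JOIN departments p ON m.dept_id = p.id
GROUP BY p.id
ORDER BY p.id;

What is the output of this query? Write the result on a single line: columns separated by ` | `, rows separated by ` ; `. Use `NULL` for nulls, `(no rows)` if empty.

Engineering | 2013 ; Design | 2019 ; Sales | 2013

Join each employees row to its departments via dept_id.
Group joined rows by departments.id; compute MIN(m.hire_year) per group.
  1: ids {2, 3, 4, 6, 9, 11, 12, 14} → MIN(m.hire_year)=2013
  2: ids {7, 10, 13} → MIN(m.hire_year)=2019
  3: ids {1, 5, 8} → MIN(m.hire_year)=2013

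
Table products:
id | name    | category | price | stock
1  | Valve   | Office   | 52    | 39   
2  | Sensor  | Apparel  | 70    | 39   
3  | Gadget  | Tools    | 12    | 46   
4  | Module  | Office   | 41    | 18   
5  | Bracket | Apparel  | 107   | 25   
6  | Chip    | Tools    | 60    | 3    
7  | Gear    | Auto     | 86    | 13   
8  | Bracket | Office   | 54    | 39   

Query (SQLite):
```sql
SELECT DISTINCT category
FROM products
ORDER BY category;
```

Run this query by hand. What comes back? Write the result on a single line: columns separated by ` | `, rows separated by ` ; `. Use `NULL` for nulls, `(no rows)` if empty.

Apparel ; Auto ; Office ; Tools

Collect distinct category values from products.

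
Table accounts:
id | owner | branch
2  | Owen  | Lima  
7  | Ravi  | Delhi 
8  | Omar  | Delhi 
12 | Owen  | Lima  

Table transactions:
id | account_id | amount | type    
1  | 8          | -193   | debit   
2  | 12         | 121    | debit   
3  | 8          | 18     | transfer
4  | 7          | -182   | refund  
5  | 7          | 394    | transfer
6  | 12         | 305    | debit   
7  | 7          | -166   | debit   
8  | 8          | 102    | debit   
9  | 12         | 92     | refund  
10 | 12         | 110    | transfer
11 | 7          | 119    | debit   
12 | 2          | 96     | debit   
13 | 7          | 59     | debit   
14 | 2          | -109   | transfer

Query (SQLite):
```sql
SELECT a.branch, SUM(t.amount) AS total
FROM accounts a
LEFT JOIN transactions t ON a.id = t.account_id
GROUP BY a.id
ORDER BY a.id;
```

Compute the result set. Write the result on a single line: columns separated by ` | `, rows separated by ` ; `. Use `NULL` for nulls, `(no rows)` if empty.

Lima | -13 ; Delhi | 224 ; Delhi | -73 ; Lima | 628

LEFT JOIN keeps every accounts row; unmatched ones get NULL for transactions columns.
Group by accounts.id and compute SUM(t.amount). SUM over an all-NULL group is NULL.
  2: ids {12, 14} → SUM(t.amount)=-13
  7: ids {4, 5, 7, 11, 13} → SUM(t.amount)=224
  8: ids {1, 3, 8} → SUM(t.amount)=-73
  12: ids {2, 6, 9, 10} → SUM(t.amount)=628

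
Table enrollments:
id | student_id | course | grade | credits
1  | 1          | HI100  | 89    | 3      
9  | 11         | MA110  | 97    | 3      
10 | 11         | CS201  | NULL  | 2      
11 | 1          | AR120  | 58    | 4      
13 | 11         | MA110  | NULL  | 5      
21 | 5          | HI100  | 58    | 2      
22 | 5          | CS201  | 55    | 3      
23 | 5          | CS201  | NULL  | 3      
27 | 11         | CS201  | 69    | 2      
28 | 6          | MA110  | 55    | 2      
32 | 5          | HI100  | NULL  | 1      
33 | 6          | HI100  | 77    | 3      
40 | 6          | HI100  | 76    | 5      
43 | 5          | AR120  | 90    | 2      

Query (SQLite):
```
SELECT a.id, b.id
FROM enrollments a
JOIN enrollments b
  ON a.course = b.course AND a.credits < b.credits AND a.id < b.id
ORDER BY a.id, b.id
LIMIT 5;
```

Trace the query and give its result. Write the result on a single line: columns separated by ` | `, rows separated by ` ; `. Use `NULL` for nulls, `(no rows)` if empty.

Pairs (a,b) with same course, a.credits < b.credits, a.id < b.id.
course groups: AR120:{11,43} CS201:{10,22,23,27} HI100:{1,21,32,33,40} MA110:{9,13,28}
Ordered by (a.id, b.id); first 5.

1 | 40 ; 9 | 13 ; 10 | 22 ; 10 | 23 ; 21 | 33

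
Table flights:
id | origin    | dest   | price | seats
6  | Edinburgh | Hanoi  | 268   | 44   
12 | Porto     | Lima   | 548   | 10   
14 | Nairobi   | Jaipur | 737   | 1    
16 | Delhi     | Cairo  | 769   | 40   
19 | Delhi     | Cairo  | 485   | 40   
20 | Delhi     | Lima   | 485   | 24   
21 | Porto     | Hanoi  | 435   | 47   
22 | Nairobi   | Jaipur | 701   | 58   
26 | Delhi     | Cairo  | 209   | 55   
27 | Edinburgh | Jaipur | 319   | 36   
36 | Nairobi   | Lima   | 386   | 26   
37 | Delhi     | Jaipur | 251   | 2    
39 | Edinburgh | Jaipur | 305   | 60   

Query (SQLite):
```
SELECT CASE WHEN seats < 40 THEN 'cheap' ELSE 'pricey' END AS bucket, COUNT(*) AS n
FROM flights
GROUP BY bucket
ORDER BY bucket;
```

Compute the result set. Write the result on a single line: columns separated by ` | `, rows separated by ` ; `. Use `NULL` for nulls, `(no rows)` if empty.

cheap | 6 ; pricey | 7

Bucket rows by seats < 40 → 'cheap' else 'pricey'; count each bucket.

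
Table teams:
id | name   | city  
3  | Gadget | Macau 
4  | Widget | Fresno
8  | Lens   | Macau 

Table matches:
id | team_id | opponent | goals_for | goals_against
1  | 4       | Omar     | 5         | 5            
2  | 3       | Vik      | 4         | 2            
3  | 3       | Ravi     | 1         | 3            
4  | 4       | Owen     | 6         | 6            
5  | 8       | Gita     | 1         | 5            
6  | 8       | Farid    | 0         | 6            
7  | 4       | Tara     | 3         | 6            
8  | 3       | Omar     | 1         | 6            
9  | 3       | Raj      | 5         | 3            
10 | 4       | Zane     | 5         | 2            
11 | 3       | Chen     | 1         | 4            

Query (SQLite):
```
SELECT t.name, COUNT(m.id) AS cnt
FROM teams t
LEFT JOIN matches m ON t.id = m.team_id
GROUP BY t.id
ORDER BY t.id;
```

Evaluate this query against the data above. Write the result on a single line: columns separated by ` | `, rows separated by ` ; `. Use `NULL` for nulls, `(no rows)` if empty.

LEFT JOIN keeps every teams row; unmatched ones get NULL for matches columns.
Group by teams.id and compute COUNT(m.id). COUNT(col) of an all-NULL group is 0.
  3: ids {2, 3, 8, 9, 11} → COUNT(m.id)=5
  4: ids {1, 4, 7, 10} → COUNT(m.id)=4
  8: ids {5, 6} → COUNT(m.id)=2

Gadget | 5 ; Widget | 4 ; Lens | 2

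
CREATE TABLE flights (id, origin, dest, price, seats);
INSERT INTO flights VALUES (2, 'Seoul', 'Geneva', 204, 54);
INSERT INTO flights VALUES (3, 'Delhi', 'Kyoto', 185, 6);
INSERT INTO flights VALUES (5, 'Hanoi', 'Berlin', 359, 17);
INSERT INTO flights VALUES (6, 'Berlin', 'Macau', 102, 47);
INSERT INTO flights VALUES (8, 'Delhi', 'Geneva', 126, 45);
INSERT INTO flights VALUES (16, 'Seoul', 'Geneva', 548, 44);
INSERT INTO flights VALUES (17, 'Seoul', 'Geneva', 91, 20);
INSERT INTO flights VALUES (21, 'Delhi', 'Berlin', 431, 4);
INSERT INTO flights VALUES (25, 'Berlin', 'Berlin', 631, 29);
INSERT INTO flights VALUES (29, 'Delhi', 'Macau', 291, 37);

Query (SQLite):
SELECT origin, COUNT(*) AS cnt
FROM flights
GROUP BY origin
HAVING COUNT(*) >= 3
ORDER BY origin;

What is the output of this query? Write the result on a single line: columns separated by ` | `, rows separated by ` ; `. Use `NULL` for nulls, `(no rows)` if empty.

Delhi | 4 ; Seoul | 3

Partition flights by origin; compute COUNT(*) within each group.
HAVING: keep groups with count ≥ 3.
  Berlin: ids {6, 25} → COUNT(*)=2
  Delhi: ids {3, 8, 21, 29} → COUNT(*)=4
  Hanoi: ids {5} → COUNT(*)=1
  Seoul: ids {2, 16, 17} → COUNT(*)=3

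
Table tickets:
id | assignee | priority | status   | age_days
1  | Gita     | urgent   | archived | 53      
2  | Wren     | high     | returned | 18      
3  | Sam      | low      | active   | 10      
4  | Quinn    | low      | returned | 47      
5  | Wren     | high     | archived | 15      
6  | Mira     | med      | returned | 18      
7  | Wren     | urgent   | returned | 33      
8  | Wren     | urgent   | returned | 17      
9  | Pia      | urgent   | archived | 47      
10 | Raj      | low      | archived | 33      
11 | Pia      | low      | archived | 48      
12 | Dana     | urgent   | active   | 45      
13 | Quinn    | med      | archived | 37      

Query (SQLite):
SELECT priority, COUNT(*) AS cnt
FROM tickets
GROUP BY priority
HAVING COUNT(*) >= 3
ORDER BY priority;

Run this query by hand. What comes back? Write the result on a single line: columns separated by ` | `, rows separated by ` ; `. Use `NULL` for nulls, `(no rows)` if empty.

low | 4 ; urgent | 5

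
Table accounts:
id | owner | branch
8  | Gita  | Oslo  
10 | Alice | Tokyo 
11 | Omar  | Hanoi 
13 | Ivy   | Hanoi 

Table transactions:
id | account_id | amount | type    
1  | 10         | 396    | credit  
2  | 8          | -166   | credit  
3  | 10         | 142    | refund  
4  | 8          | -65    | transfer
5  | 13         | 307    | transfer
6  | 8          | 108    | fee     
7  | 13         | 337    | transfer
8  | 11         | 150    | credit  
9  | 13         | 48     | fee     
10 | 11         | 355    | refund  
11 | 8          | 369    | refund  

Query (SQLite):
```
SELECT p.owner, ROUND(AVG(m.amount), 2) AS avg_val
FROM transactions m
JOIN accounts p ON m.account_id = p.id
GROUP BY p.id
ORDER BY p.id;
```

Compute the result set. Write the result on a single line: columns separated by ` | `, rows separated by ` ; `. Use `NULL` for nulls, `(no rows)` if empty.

Join each transactions row to its accounts via account_id.
Group joined rows by accounts.id; compute ROUND(AVG(m.amount), 2) per group.
  8: ids {2, 4, 6, 11} → ROUND(AVG(m.amount), 2)=61.5
  10: ids {1, 3} → ROUND(AVG(m.amount), 2)=269
  11: ids {8, 10} → ROUND(AVG(m.amount), 2)=252.5
  13: ids {5, 7, 9} → ROUND(AVG(m.amount), 2)=230.67

Gita | 61.5 ; Alice | 269 ; Omar | 252.5 ; Ivy | 230.67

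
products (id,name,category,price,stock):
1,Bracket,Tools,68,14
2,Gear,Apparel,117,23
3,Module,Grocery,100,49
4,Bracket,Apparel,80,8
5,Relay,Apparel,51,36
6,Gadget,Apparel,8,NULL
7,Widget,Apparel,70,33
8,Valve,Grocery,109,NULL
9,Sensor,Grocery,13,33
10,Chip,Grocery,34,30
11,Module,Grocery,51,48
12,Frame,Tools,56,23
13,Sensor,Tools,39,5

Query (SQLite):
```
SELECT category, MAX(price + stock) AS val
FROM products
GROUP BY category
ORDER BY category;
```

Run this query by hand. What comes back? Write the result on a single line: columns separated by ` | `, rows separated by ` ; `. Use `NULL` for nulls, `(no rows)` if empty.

Apparel | 140 ; Grocery | 149 ; Tools | 82

For each row compute price + stock.
Group by category; take MAX of the expression per group.
  Apparel: ids {2, 4, 5, 6, 7} → MAX(price + stock)=140
  Grocery: ids {3, 8, 9, 10, 11} → MAX(price + stock)=149
  Tools: ids {1, 12, 13} → MAX(price + stock)=82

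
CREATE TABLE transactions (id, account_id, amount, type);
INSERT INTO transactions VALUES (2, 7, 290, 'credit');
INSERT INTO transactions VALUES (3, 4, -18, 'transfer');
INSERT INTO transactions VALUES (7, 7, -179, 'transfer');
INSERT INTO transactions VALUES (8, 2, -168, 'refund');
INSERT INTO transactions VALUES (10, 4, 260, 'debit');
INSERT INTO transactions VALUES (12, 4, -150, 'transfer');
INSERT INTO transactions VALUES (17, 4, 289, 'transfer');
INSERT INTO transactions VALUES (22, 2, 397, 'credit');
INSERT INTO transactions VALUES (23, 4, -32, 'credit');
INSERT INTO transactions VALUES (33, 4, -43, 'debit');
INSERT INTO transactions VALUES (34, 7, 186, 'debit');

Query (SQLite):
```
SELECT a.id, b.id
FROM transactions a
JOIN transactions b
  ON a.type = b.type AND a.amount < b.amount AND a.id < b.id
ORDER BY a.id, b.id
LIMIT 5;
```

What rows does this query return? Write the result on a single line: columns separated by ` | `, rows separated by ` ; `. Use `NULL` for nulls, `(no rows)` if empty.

2 | 22 ; 3 | 17 ; 7 | 12 ; 7 | 17 ; 12 | 17

Pairs (a,b) with same type, a.amount < b.amount, a.id < b.id.
type groups: credit:{2,22,23} debit:{10,33,34} refund:{8} transfer:{3,7,12,17}
Ordered by (a.id, b.id); first 5.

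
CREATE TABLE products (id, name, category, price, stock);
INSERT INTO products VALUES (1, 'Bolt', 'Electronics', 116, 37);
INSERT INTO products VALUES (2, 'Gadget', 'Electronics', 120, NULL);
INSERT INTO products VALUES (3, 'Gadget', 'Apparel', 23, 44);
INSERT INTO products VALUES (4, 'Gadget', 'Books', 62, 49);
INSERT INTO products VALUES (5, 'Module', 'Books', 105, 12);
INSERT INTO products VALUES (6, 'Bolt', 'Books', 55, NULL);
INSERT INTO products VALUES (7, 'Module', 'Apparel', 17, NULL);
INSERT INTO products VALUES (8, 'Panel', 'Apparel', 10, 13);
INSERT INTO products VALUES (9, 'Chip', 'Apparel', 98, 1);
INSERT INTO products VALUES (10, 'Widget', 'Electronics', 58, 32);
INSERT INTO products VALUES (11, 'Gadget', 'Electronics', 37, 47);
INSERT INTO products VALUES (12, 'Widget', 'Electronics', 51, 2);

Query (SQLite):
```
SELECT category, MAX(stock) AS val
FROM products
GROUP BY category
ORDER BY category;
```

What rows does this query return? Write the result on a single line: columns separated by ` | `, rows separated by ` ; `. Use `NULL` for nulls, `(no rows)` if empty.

Apparel | 44 ; Books | 49 ; Electronics | 47

Partition products by category; compute MAX(stock) within each group.
  Apparel: ids {3, 7, 8, 9} → MAX(stock)=44
  Books: ids {4, 5, 6} → MAX(stock)=49
  Electronics: ids {1, 2, 10, 11, 12} → MAX(stock)=47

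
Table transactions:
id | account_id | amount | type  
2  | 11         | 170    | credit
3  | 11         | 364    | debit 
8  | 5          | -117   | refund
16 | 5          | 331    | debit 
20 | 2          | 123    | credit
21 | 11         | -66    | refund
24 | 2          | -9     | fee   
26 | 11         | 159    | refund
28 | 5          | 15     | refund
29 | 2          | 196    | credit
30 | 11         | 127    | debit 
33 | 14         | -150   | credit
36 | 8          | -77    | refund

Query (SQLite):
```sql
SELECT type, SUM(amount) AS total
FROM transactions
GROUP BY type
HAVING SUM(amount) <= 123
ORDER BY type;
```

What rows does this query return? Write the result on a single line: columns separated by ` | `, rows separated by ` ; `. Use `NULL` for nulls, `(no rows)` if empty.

fee | -9 ; refund | -86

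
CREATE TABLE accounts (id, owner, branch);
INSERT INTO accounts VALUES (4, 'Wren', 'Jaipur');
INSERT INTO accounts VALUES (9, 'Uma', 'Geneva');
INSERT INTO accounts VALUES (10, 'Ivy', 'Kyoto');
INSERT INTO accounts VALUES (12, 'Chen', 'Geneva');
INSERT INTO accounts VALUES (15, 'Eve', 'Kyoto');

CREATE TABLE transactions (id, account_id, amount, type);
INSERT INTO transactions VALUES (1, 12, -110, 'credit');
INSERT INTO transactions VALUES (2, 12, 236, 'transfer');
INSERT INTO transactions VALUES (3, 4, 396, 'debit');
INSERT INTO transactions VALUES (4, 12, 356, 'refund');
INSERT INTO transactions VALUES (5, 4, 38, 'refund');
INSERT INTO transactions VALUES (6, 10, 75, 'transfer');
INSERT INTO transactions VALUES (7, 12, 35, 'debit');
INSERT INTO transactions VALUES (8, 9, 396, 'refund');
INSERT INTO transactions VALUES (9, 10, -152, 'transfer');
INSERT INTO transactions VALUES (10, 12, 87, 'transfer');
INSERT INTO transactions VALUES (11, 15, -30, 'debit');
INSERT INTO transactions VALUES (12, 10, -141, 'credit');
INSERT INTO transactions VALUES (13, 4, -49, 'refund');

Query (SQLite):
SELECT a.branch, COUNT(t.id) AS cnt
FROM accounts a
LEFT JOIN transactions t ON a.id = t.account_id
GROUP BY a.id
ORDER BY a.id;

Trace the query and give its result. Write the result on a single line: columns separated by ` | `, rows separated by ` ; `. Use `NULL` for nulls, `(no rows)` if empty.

LEFT JOIN keeps every accounts row; unmatched ones get NULL for transactions columns.
Group by accounts.id and compute COUNT(t.id). COUNT(col) of an all-NULL group is 0.
  4: ids {3, 5, 13} → COUNT(t.id)=3
  9: ids {8} → COUNT(t.id)=1
  10: ids {6, 9, 12} → COUNT(t.id)=3
  12: ids {1, 2, 4, 7, 10} → COUNT(t.id)=5
  15: ids {11} → COUNT(t.id)=1

Jaipur | 3 ; Geneva | 1 ; Kyoto | 3 ; Geneva | 5 ; Kyoto | 1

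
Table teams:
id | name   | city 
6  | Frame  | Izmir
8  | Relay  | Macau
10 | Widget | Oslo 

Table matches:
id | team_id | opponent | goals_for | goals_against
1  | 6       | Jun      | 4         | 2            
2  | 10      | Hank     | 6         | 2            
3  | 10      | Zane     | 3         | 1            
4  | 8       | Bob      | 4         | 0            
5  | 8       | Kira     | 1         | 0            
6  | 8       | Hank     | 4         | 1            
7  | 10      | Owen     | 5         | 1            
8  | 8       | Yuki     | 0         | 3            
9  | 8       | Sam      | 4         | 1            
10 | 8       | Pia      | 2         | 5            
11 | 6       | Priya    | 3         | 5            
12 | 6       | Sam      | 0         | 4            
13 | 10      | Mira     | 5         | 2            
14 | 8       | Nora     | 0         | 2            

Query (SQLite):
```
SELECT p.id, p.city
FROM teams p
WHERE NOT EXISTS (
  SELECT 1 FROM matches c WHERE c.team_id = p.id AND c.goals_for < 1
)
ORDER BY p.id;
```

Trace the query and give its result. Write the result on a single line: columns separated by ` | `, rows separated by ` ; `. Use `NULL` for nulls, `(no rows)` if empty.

10 | Oslo

For each teams row, check whether any matches with matching team_id has goals_for < 1.
Keep rows where that is false.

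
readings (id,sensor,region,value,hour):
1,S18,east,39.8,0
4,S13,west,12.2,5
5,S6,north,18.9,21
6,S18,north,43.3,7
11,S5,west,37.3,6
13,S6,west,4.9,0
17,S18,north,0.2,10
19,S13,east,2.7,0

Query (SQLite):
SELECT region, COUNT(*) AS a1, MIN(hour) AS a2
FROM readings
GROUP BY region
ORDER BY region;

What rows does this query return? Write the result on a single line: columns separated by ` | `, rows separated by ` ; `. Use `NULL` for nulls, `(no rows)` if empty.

east | 2 | 0 ; north | 3 | 7 ; west | 3 | 0

Group readings by region.
Per group compute: COUNT(*), MIN(hour).
  east: ids {1, 19} → COUNT(*)=2, MIN(hour)=0
  north: ids {5, 6, 17} → COUNT(*)=3, MIN(hour)=7
  west: ids {4, 11, 13} → COUNT(*)=3, MIN(hour)=0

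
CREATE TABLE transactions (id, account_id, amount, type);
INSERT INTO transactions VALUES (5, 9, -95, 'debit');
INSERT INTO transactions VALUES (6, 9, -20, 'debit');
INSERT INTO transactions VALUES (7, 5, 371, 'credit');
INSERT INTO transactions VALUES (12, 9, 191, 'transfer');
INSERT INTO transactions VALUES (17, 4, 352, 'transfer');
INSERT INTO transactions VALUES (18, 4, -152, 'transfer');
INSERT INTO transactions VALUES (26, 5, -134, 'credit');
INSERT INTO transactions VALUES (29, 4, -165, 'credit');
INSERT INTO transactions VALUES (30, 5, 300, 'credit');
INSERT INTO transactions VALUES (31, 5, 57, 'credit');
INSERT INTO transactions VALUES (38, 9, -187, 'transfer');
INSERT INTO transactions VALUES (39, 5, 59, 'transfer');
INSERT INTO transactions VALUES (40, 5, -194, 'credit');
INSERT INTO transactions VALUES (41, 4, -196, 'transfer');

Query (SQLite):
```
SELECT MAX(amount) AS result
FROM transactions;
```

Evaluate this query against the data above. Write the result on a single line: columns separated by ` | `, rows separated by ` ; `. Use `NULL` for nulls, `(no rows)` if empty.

All amount values: [-95, -20, 371, 191, 352, -152, -134, -165, 300, 57, -187, 59, -194, -196].
MAX of non-NULL values = 371.

371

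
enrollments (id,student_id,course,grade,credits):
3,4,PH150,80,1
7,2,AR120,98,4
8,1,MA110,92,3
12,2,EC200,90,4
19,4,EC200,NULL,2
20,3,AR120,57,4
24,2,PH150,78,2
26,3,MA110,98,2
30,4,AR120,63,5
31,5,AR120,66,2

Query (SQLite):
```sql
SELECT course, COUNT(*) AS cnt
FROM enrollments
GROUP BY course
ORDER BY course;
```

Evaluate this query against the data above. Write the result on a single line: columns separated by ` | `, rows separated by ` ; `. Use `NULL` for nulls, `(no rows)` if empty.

AR120 | 4 ; EC200 | 2 ; MA110 | 2 ; PH150 | 2

Partition enrollments by course; compute COUNT(*) within each group.
  AR120: ids {7, 20, 30, 31} → COUNT(*)=4
  EC200: ids {12, 19} → COUNT(*)=2
  MA110: ids {8, 26} → COUNT(*)=2
  PH150: ids {3, 24} → COUNT(*)=2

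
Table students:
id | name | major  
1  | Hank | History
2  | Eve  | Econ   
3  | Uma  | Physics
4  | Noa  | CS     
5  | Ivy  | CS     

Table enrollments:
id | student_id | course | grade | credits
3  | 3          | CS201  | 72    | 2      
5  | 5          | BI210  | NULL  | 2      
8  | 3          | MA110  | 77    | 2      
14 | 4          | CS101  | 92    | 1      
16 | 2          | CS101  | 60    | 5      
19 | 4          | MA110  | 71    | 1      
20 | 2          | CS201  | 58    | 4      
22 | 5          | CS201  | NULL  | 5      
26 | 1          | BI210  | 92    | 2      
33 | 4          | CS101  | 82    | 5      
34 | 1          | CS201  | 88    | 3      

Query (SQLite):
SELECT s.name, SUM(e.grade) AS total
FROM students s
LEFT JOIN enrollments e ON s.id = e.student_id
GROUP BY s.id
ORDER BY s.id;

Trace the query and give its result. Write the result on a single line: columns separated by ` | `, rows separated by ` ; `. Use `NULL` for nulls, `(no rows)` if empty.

Hank | 180 ; Eve | 118 ; Uma | 149 ; Noa | 245 ; Ivy | NULL

LEFT JOIN keeps every students row; unmatched ones get NULL for enrollments columns.
Group by students.id and compute SUM(e.grade). SUM over an all-NULL group is NULL.
  1: ids {26, 34} → SUM(e.grade)=180
  2: ids {16, 20} → SUM(e.grade)=118
  3: ids {3, 8} → SUM(e.grade)=149
  4: ids {14, 19, 33} → SUM(e.grade)=245
  5: ids {5, 22} → SUM(e.grade)=NULL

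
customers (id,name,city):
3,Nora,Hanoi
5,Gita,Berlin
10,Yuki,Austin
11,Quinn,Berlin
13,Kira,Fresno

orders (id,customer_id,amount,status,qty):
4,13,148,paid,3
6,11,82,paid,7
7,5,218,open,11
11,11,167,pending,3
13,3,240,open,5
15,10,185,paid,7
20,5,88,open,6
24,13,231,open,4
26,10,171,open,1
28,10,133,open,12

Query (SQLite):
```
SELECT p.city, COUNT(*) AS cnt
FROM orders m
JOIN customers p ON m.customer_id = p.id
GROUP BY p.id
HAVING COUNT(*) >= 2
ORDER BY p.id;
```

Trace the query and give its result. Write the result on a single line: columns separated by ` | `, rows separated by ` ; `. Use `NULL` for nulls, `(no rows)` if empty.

Berlin | 2 ; Austin | 3 ; Berlin | 2 ; Fresno | 2

Join each orders row to its customers via customer_id.
Group joined rows by customers.id; compute COUNT(*) per group.
HAVING: keep groups with count ≥ 2.
  3: ids {13} → COUNT(*)=1
  5: ids {7, 20} → COUNT(*)=2
  10: ids {15, 26, 28} → COUNT(*)=3
  11: ids {6, 11} → COUNT(*)=2
  13: ids {4, 24} → COUNT(*)=2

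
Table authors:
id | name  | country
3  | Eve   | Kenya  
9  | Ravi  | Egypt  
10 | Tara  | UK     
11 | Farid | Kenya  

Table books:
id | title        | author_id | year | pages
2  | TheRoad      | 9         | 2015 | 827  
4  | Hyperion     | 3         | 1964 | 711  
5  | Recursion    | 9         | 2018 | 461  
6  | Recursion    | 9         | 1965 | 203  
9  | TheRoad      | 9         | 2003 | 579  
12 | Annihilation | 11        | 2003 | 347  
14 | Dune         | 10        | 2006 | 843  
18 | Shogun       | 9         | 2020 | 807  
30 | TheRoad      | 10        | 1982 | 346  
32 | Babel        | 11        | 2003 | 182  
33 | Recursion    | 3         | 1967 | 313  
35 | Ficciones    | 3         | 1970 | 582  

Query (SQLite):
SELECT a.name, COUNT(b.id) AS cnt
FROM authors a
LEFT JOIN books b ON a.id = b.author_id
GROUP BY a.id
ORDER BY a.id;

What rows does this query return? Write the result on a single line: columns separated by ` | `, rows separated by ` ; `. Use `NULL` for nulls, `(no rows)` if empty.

LEFT JOIN keeps every authors row; unmatched ones get NULL for books columns.
Group by authors.id and compute COUNT(b.id). COUNT(col) of an all-NULL group is 0.
  3: ids {4, 33, 35} → COUNT(b.id)=3
  9: ids {2, 5, 6, 9, 18} → COUNT(b.id)=5
  10: ids {14, 30} → COUNT(b.id)=2
  11: ids {12, 32} → COUNT(b.id)=2

Eve | 3 ; Ravi | 5 ; Tara | 2 ; Farid | 2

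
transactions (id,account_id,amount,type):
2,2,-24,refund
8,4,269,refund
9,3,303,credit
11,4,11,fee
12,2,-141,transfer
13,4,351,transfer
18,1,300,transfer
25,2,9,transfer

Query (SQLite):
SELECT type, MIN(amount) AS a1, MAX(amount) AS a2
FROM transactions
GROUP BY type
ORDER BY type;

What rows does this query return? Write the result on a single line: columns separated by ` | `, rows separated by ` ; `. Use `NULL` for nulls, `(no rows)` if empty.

credit | 303 | 303 ; fee | 11 | 11 ; refund | -24 | 269 ; transfer | -141 | 351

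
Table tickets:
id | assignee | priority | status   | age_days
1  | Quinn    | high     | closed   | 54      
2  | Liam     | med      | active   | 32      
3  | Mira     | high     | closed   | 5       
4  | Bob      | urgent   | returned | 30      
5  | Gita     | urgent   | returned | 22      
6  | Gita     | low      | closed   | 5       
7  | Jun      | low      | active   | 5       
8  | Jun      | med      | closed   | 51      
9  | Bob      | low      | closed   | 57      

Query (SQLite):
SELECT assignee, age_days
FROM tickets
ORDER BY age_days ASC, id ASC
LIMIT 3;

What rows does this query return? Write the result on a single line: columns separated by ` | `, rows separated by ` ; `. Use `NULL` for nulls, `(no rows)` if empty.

Mira | 5 ; Gita | 5 ; Jun | 5

Sort by age_days asc, tiebreak id asc: (5, id=3), (5, id=6), (5, id=7), (22, id=5), (30, id=4), (32, id=2) …. Take first 3.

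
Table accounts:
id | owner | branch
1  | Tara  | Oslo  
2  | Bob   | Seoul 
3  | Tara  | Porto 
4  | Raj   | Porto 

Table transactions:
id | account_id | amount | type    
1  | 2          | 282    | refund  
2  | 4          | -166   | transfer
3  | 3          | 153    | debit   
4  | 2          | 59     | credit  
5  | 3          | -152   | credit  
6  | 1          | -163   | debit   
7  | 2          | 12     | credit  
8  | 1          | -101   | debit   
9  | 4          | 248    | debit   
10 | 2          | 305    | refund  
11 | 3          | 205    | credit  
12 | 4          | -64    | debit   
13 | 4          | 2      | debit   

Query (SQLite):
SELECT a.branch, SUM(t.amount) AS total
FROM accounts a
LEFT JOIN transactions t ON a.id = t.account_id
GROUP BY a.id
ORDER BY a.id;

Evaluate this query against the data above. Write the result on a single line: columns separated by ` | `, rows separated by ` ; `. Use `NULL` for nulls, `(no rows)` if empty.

Oslo | -264 ; Seoul | 658 ; Porto | 206 ; Porto | 20

LEFT JOIN keeps every accounts row; unmatched ones get NULL for transactions columns.
Group by accounts.id and compute SUM(t.amount). SUM over an all-NULL group is NULL.
  1: ids {6, 8} → SUM(t.amount)=-264
  2: ids {1, 4, 7, 10} → SUM(t.amount)=658
  3: ids {3, 5, 11} → SUM(t.amount)=206
  4: ids {2, 9, 12, 13} → SUM(t.amount)=20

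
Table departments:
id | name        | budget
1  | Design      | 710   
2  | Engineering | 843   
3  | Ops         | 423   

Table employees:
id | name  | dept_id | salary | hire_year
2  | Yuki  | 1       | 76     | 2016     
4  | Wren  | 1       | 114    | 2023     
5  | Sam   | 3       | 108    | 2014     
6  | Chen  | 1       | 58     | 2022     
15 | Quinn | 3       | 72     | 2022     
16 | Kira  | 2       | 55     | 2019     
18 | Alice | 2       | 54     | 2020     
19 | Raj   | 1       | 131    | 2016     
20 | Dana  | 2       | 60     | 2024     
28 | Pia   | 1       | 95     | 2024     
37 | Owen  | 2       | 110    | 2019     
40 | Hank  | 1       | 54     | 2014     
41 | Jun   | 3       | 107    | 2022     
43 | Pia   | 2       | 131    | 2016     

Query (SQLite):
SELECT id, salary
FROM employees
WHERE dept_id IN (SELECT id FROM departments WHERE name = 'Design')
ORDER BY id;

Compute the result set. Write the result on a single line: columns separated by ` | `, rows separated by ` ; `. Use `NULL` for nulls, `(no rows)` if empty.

2 | 76 ; 4 | 114 ; 6 | 58 ; 19 | 131 ; 28 | 95 ; 40 | 54

Inner query: departments.id where name = 'Design'.
Outer: keep employees rows whose dept_id is in that set.
Inner query → {1}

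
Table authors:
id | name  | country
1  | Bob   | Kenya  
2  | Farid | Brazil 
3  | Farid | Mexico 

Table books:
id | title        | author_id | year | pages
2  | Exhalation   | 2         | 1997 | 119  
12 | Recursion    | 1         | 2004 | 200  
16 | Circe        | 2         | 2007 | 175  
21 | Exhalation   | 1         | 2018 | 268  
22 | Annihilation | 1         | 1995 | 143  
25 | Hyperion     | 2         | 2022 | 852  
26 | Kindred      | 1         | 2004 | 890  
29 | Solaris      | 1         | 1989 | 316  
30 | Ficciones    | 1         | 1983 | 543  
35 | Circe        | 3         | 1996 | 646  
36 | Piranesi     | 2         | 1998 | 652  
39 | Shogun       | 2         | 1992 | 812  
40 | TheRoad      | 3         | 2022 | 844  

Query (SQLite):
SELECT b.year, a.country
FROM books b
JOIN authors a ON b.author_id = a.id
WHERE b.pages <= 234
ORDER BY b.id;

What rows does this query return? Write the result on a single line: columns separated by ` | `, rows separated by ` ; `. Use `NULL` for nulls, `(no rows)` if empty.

Each books row matches the authors row where author_id = authors.id.
Then keep rows with b.pages <= 234.

1997 | Brazil ; 2004 | Kenya ; 2007 | Brazil ; 1995 | Kenya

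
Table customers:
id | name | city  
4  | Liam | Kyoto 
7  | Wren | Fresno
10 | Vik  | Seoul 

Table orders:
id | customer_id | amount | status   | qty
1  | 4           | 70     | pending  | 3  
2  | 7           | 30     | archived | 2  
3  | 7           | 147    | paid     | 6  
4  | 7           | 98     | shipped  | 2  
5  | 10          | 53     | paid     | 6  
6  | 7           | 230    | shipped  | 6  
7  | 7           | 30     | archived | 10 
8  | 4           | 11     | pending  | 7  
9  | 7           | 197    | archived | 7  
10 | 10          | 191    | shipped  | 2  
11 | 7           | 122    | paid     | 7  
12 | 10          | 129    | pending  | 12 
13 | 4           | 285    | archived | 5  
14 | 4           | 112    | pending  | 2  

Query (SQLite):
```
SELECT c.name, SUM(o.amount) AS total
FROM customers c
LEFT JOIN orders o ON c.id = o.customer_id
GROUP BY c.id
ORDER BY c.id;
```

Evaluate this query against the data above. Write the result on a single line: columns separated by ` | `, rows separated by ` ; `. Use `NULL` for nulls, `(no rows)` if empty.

Liam | 478 ; Wren | 854 ; Vik | 373

LEFT JOIN keeps every customers row; unmatched ones get NULL for orders columns.
Group by customers.id and compute SUM(o.amount). SUM over an all-NULL group is NULL.
  4: ids {1, 8, 13, 14} → SUM(o.amount)=478
  7: ids {2, 3, 4, 6, 7, 9, 11} → SUM(o.amount)=854
  10: ids {5, 10, 12} → SUM(o.amount)=373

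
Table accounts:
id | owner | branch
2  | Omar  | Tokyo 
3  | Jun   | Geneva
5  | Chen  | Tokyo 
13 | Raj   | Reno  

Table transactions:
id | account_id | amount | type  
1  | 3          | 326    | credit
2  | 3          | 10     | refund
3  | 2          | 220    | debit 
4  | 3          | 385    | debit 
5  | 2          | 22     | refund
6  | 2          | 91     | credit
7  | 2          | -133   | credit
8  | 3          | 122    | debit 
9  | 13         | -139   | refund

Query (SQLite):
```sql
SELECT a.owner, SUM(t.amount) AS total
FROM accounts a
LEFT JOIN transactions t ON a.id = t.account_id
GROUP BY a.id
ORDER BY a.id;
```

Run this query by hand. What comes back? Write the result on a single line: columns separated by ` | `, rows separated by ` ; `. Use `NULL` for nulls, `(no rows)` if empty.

Omar | 200 ; Jun | 843 ; Chen | NULL ; Raj | -139

LEFT JOIN keeps every accounts row; unmatched ones get NULL for transactions columns.
Group by accounts.id and compute SUM(t.amount). SUM over an all-NULL group is NULL.
  2: ids {3, 5, 6, 7} → SUM(t.amount)=200
  3: ids {1, 2, 4, 8} → SUM(t.amount)=843
  5: ids {—} → SUM(t.amount)=NULL
  13: ids {9} → SUM(t.amount)=-139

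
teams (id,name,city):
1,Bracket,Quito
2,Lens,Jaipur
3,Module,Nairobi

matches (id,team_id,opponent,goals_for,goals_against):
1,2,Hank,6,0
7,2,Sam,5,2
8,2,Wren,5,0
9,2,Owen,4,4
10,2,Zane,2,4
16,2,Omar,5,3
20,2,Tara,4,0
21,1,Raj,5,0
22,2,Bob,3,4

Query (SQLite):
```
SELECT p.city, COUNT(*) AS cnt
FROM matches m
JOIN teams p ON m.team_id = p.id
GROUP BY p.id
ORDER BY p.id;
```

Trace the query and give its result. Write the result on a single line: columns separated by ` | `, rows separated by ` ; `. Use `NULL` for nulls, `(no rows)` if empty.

Quito | 1 ; Jaipur | 8

Join each matches row to its teams via team_id.
Group joined rows by teams.id; compute COUNT(*) per group.
  1: ids {21} → COUNT(*)=1
  2: ids {1, 7, 8, 9, 10, 16, 20, 22} → COUNT(*)=8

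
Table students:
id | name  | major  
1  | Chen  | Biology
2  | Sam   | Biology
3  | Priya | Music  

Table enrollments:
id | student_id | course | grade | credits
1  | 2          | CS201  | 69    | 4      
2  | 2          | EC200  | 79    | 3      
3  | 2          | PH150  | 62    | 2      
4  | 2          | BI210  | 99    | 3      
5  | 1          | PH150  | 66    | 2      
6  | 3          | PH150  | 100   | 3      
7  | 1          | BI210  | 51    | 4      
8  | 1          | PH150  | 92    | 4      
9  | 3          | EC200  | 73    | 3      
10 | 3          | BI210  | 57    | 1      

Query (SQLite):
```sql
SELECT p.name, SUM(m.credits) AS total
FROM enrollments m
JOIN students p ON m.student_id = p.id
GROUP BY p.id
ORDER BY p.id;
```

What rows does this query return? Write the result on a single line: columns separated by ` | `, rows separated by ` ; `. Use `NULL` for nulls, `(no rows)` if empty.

Chen | 10 ; Sam | 12 ; Priya | 7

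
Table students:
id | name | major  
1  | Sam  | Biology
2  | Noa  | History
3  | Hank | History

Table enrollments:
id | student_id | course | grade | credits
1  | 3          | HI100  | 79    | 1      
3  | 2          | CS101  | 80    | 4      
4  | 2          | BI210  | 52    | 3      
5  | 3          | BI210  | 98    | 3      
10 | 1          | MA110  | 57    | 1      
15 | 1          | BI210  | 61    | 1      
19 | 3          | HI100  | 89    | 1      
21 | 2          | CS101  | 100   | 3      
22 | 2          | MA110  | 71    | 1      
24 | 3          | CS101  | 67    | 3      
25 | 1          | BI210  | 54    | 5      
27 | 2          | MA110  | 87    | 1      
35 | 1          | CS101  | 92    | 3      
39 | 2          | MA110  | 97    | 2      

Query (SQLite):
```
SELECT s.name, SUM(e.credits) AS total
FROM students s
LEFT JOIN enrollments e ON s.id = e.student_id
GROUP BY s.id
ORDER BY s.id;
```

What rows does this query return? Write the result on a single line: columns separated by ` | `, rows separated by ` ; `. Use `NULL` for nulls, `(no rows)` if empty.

Sam | 10 ; Noa | 14 ; Hank | 8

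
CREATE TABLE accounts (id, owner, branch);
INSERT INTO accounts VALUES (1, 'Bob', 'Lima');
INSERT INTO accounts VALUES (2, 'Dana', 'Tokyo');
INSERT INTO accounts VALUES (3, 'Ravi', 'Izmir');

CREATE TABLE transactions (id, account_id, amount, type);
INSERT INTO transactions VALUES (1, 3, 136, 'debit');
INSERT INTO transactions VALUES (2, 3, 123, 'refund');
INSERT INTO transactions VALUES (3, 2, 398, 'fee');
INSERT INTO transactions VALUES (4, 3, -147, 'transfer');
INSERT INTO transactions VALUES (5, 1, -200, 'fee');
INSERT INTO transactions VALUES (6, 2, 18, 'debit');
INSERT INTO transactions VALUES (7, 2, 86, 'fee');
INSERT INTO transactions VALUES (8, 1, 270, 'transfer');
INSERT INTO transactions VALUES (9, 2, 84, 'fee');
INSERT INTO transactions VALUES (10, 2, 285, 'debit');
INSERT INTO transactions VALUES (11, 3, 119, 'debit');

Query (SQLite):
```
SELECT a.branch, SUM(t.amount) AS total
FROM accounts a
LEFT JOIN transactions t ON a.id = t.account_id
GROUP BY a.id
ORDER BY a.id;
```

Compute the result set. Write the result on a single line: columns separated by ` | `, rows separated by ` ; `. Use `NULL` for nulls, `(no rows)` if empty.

LEFT JOIN keeps every accounts row; unmatched ones get NULL for transactions columns.
Group by accounts.id and compute SUM(t.amount). SUM over an all-NULL group is NULL.
  1: ids {5, 8} → SUM(t.amount)=70
  2: ids {3, 6, 7, 9, 10} → SUM(t.amount)=871
  3: ids {1, 2, 4, 11} → SUM(t.amount)=231

Lima | 70 ; Tokyo | 871 ; Izmir | 231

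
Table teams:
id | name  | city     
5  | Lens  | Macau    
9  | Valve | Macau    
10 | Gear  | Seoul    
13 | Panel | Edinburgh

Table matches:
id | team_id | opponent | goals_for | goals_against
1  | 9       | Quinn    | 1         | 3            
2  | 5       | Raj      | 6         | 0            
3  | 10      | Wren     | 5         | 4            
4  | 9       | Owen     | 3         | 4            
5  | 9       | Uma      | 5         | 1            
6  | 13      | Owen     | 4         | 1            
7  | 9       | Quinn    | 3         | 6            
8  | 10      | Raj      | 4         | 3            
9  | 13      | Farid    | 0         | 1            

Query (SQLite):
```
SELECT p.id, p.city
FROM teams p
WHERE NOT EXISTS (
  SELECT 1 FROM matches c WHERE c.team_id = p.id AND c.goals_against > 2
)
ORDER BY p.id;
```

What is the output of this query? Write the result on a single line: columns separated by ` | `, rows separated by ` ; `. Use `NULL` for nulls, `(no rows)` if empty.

5 | Macau ; 13 | Edinburgh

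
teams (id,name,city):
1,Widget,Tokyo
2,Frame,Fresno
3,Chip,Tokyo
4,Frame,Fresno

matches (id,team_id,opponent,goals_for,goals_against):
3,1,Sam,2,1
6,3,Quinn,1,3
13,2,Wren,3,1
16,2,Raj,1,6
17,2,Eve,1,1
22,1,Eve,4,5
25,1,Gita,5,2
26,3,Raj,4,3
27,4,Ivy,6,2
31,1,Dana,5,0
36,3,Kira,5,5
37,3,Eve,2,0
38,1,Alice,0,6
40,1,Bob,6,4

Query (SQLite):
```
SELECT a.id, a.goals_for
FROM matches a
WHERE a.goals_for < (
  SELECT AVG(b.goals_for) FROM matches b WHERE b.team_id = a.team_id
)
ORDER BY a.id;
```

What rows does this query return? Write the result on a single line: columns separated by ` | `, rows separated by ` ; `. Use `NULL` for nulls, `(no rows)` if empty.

3 | 2 ; 6 | 1 ; 16 | 1 ; 17 | 1 ; 37 | 2 ; 38 | 0

For each matches row a, compute AVG(goals_for) over rows sharing a.team_id.
Keep row a if a.goals_for < that per-group AVG.
  team_id=1: AVG(goals_for) = 3.666667
  team_id=2: AVG(goals_for) = 1.666667
  team_id=3: AVG(goals_for) = 3.0
  team_id=4: AVG(goals_for) = 6.0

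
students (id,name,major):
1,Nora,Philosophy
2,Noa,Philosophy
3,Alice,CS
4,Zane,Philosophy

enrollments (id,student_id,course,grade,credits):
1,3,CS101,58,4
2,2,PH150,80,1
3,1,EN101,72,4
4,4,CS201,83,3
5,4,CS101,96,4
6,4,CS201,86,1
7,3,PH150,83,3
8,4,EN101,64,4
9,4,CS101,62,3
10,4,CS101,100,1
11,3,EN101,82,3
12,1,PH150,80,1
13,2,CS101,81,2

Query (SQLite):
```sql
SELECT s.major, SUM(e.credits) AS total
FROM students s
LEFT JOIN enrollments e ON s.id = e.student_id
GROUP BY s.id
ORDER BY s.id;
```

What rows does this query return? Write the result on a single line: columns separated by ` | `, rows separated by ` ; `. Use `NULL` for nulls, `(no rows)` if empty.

Philosophy | 5 ; Philosophy | 3 ; CS | 10 ; Philosophy | 16

LEFT JOIN keeps every students row; unmatched ones get NULL for enrollments columns.
Group by students.id and compute SUM(e.credits). SUM over an all-NULL group is NULL.
  1: ids {3, 12} → SUM(e.credits)=5
  2: ids {2, 13} → SUM(e.credits)=3
  3: ids {1, 7, 11} → SUM(e.credits)=10
  4: ids {4, 5, 6, 8, 9, 10} → SUM(e.credits)=16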